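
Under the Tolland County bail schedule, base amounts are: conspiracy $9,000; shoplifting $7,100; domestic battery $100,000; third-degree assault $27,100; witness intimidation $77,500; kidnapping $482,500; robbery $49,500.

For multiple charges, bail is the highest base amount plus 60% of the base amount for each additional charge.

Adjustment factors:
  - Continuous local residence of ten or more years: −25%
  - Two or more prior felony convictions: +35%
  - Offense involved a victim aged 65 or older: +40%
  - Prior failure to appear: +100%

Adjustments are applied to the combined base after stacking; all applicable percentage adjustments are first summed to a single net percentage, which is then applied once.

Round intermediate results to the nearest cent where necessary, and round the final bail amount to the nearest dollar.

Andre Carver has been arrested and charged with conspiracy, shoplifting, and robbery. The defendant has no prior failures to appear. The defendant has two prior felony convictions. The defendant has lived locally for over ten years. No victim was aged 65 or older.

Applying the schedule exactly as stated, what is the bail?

$65,076

Base amounts from the schedule: conspiracy $9,000; shoplifting $7,100; robbery $49,500.
Stacking rule: highest base plus 60% of each additional charge. Highest is robbery at $49,500. Additional: $9,000 × 60% = $5,400; $7,100 × 60% = $4,260. Combined base = $49,500 + $9,660 = $59,160.
Net percentage adjustment: −25% +35% = +10%. $59,160 × 1.1 = $65,076.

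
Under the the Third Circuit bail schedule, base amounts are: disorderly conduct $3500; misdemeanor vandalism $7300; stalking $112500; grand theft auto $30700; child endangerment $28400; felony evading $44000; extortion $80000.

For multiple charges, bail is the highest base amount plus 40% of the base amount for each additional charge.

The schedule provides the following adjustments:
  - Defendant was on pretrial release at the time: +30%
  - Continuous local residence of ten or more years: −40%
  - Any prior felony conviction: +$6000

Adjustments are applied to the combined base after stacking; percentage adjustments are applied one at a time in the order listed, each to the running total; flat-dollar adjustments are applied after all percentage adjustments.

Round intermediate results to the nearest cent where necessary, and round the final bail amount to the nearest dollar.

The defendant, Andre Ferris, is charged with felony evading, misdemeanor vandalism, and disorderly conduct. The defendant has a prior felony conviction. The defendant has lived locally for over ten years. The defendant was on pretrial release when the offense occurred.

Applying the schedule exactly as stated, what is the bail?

$43690

Base amounts from the schedule: felony evading $44000; misdemeanor vandalism $7300; disorderly conduct $3500.
Stacking rule: highest base plus 40% of each additional charge. Highest is felony evading at $44000. Additional: $7300 × 40% = $2920; $3500 × 40% = $1400. Combined base = $44000 + $4320 = $48320.
Defendant was on pretrial release at the time (+30%): $48320 × 1.3 = $62816.
Continuous local residence of ten or more years (−40%): $62816 × 0.6 = $37689.60.
Any prior felony conviction (+$6000 flat): $37689.60 + $6000 = $43689.60.
Rounded to the nearest dollar: $43690.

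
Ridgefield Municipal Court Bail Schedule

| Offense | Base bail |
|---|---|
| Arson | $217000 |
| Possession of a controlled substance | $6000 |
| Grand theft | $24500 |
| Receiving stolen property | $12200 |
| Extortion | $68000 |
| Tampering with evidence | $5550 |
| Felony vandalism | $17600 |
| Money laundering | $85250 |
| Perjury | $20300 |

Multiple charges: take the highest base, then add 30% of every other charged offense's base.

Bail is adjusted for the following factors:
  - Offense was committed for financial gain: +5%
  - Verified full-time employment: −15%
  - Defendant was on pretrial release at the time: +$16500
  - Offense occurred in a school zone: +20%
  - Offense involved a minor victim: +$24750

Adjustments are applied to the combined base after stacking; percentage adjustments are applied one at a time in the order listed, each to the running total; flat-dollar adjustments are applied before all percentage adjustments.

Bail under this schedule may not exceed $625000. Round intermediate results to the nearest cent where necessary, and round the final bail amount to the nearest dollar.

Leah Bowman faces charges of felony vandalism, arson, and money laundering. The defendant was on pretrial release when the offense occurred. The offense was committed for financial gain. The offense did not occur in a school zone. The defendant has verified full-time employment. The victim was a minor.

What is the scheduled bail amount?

$258026

Base amounts from the schedule: felony vandalism $17600; arson $217000; money laundering $85250.
Stacking rule: highest base plus 30% of each additional charge. Highest is arson at $217000. Additional: $17600 × 30% = $5280; $85250 × 30% = $25575. Combined base = $217000 + $30855 = $247855.
Defendant was on pretrial release at the time (+$16500 flat): $247855 + $16500 = $264355.
Offense involved a minor victim (+$24750 flat): $264355 + $24750 = $289105.
Offense was committed for financial gain (+5%): $289105 × 1.05 = $303560.25.
Verified full-time employment (−15%): $303560.25 × 0.85 = $258026.21.
$258026.21 is within the $625000 maximum.
Rounded to the nearest dollar: $258026.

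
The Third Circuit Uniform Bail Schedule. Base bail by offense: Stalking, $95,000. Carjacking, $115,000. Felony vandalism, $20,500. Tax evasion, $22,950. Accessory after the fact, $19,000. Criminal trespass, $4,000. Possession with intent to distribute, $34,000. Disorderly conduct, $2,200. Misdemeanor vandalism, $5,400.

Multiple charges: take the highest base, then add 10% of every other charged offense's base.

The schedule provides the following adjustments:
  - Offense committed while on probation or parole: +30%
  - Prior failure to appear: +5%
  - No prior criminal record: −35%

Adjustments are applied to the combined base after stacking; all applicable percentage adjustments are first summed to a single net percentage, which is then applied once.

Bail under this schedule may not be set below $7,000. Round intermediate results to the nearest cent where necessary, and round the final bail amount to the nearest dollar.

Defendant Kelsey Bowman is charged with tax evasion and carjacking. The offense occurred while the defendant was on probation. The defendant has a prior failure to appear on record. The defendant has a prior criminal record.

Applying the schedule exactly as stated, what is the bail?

$158,348

Base amounts from the schedule: tax evasion $22,950; carjacking $115,000.
Stacking rule: highest base plus 10% of each additional charge. Highest is carjacking at $115,000. Additional: $22,950 × 10% = $2,295. Combined base = $115,000 + $2,295 = $117,295.
Net percentage adjustment: +30% +5% = +35%. $117,295 × 1.35 = $158,348.25.
$158,348.25 is at or above the $7,000 minimum.
Rounded to the nearest dollar: $158,348.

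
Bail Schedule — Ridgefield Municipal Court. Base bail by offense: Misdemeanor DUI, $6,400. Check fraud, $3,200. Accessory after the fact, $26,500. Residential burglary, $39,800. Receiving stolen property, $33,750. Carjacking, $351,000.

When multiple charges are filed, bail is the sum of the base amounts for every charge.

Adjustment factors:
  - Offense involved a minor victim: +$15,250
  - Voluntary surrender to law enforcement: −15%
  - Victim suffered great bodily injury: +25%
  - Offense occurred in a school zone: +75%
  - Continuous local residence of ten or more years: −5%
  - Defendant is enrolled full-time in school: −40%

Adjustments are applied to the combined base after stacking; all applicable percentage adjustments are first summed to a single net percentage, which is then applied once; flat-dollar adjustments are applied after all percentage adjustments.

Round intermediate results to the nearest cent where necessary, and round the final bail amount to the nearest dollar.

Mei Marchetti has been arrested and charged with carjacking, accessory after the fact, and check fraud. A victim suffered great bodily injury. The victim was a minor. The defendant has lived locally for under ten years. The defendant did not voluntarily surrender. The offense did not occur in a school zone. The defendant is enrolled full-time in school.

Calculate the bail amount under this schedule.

$338,845

Base amounts from the schedule: carjacking $351,000; accessory after the fact $26,500; check fraud $3,200.
Stacking rule: sum of all bases. $351,000 + $26,500 + $3,200 = $380,700.
Net percentage adjustment: +25% −40% = −15%. $380,700 × 0.85 = $323,595.
Offense involved a minor victim (+$15,250 flat): $323,595 + $15,250 = $338,845.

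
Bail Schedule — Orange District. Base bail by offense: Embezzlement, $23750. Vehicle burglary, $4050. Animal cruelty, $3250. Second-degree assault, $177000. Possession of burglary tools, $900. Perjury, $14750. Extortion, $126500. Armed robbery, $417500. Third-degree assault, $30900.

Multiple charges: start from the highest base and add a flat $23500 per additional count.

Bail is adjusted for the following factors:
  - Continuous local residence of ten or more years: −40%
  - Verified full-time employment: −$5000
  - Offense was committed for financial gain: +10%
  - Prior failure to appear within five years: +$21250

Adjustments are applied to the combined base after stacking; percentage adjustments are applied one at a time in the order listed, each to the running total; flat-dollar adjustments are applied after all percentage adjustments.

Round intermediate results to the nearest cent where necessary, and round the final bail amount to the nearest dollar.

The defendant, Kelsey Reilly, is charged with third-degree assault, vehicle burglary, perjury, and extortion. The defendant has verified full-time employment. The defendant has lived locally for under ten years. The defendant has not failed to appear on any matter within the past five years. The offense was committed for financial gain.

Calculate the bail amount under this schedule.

Base amounts from the schedule: third-degree assault $30900; vehicle burglary $4050; perjury $14750; extortion $126500.
Stacking rule: highest base plus $23500 per additional charge. Highest is extortion at $126500; 3 additional charges → +$70500. Combined base = $197000.
Offense was committed for financial gain (+10%): $197000 × 1.1 = $216700.
Verified full-time employment (−$5000 flat): $216700 − $5000 = $211700.

$211700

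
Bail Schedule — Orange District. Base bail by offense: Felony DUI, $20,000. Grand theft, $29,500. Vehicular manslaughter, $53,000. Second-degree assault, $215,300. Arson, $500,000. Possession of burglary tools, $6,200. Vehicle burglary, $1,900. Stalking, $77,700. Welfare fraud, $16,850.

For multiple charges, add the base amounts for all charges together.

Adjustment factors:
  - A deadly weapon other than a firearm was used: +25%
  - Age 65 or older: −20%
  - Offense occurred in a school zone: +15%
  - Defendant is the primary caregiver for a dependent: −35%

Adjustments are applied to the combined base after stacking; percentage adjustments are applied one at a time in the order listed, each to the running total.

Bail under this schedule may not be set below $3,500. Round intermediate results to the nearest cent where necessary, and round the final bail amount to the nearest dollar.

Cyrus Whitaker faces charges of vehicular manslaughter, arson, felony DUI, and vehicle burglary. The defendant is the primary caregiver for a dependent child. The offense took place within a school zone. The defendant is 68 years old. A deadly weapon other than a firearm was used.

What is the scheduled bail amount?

$429,738

Base amounts from the schedule: vehicular manslaughter $53,000; arson $500,000; felony DUI $20,000; vehicle burglary $1,900.
Stacking rule: sum of all bases. $53,000 + $500,000 + $20,000 + $1,900 = $574,900.
A deadly weapon other than a firearm was used (+25%): $574,900 × 1.25 = $718,625.
Age 65 or older (−20%): $718,625 × 0.8 = $574,900.
Offense occurred in a school zone (+15%): $574,900 × 1.15 = $661,135.
Defendant is the primary caregiver for a dependent (−35%): $661,135 × 0.65 = $429,737.75.
$429,737.75 is at or above the $3,500 minimum.
Rounded to the nearest dollar: $429,738.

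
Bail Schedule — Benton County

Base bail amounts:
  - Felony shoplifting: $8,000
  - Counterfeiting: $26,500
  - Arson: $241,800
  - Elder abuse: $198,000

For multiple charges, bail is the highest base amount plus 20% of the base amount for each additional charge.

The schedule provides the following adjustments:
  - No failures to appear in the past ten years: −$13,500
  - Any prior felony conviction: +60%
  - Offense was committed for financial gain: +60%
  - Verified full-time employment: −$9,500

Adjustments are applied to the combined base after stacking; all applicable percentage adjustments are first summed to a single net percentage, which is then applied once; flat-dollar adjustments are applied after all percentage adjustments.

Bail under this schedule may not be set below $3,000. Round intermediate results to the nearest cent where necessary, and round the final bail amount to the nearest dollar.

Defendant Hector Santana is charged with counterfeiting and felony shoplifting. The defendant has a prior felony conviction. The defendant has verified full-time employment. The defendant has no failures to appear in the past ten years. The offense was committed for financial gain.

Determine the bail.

$38,820

Base amounts from the schedule: counterfeiting $26,500; felony shoplifting $8,000.
Stacking rule: highest base plus 20% of each additional charge. Highest is counterfeiting at $26,500. Additional: $8,000 × 20% = $1,600. Combined base = $26,500 + $1,600 = $28,100.
Net percentage adjustment: +60% +60% = +120%. $28,100 × 2.2 = $61,820.
No failures to appear in the past ten years (−$13,500 flat): $61,820 − $13,500 = $48,320.
Verified full-time employment (−$9,500 flat): $48,320 − $9,500 = $38,820.
$38,820 is at or above the $3,000 minimum.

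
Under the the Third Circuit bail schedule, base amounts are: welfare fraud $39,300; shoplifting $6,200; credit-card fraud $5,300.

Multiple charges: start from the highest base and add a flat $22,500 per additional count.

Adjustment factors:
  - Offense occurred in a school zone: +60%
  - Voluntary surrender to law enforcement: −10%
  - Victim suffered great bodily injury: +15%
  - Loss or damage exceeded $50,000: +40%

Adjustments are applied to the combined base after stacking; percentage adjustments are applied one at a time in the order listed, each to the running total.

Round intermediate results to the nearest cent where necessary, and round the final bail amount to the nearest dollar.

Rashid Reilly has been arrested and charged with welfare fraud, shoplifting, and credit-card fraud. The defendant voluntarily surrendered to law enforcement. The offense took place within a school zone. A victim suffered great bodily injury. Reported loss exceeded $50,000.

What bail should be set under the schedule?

$195,441

Base amounts from the schedule: welfare fraud $39,300; shoplifting $6,200; credit-card fraud $5,300.
Stacking rule: highest base plus $22,500 per additional charge. Highest is welfare fraud at $39,300; 2 additional charges → +$45,000. Combined base = $84,300.
Offense occurred in a school zone (+60%): $84,300 × 1.6 = $134,880.
Voluntary surrender to law enforcement (−10%): $134,880 × 0.9 = $121,392.
Victim suffered great bodily injury (+15%): $121,392 × 1.15 = $139,600.80.
Loss or damage exceeded $50,000 (+40%): $139,600.80 × 1.4 = $195,441.12.
Rounded to the nearest dollar: $195,441.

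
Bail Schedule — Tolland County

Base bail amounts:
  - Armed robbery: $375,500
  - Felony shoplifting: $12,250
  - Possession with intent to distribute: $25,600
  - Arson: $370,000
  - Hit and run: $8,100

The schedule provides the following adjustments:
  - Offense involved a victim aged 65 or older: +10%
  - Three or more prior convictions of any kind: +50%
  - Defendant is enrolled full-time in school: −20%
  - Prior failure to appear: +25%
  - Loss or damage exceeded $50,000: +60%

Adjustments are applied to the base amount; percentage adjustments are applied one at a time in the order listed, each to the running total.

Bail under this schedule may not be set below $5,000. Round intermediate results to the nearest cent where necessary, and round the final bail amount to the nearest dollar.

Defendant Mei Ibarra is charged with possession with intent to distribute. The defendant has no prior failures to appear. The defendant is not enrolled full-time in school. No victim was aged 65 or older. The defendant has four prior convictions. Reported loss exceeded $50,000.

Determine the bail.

$61,440

Base amounts from the schedule: possession with intent to distribute $25,600.
Single charge. Combined base = $25,600.
Three or more prior convictions of any kind (+50%): $25,600 × 1.5 = $38,400.
Loss or damage exceeded $50,000 (+60%): $38,400 × 1.6 = $61,440.
$61,440 is at or above the $5,000 minimum.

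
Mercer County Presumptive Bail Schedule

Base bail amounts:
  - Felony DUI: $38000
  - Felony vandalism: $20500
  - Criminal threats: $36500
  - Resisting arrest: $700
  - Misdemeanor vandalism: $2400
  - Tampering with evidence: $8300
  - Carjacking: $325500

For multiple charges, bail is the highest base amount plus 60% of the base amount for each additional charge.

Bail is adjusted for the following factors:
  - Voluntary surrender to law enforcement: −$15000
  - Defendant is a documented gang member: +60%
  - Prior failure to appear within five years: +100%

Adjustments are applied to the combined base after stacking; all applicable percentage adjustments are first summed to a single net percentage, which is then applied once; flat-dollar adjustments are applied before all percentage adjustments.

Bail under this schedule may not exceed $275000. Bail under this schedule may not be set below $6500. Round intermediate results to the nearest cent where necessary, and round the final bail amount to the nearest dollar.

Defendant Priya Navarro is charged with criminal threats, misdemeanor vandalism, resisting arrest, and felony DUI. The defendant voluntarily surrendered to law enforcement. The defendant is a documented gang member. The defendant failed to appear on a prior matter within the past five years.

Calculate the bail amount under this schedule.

$121576

Base amounts from the schedule: criminal threats $36500; misdemeanor vandalism $2400; resisting arrest $700; felony DUI $38000.
Stacking rule: highest base plus 60% of each additional charge. Highest is felony DUI at $38000. Additional: $36500 × 60% = $21900; $2400 × 60% = $1440; $700 × 60% = $420. Combined base = $38000 + $23760 = $61760.
Voluntary surrender to law enforcement (−$15000 flat): $61760 − $15000 = $46760.
Net percentage adjustment: +60% +100% = +160%. $46760 × 2.6 = $121576.
$121576 is within the $275000 maximum.
$121576 is at or above the $6500 minimum.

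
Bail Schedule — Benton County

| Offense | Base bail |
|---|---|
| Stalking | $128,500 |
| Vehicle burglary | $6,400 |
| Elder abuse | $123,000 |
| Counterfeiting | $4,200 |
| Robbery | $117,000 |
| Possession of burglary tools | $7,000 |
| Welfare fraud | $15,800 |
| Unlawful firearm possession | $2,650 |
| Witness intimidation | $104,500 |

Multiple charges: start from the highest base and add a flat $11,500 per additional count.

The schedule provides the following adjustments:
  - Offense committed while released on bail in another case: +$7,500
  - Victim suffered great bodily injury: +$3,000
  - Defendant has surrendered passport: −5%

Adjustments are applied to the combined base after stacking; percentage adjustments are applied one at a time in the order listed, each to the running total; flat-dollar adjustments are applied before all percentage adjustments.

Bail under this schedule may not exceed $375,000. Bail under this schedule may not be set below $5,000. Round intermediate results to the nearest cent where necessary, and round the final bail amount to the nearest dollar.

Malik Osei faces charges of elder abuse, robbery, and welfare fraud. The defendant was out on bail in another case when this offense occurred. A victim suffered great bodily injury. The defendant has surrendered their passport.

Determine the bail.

$148,675

Base amounts from the schedule: elder abuse $123,000; robbery $117,000; welfare fraud $15,800.
Stacking rule: highest base plus $11,500 per additional charge. Highest is elder abuse at $123,000; 2 additional charges → +$23,000. Combined base = $146,000.
Offense committed while released on bail in another case (+$7,500 flat): $146,000 + $7,500 = $153,500.
Victim suffered great bodily injury (+$3,000 flat): $153,500 + $3,000 = $156,500.
Defendant has surrendered passport (−5%): $156,500 × 0.95 = $148,675.
$148,675 is within the $375,000 maximum.
$148,675 is at or above the $5,000 minimum.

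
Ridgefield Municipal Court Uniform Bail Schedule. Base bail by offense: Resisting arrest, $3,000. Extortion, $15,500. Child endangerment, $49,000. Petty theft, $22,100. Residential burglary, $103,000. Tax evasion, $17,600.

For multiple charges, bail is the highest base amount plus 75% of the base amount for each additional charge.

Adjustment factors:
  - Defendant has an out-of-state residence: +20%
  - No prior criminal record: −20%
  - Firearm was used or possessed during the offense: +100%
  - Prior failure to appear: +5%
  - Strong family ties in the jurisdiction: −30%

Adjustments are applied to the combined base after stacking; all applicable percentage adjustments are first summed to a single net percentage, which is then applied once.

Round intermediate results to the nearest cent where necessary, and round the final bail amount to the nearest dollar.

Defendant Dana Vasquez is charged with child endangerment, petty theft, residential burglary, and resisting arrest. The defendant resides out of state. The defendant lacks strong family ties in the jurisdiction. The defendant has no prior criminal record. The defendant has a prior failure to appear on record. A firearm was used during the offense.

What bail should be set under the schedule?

Base amounts from the schedule: child endangerment $49,000; petty theft $22,100; residential burglary $103,000; resisting arrest $3,000.
Stacking rule: highest base plus 75% of each additional charge. Highest is residential burglary at $103,000. Additional: $49,000 × 75% = $36,750; $22,100 × 75% = $16,575; $3,000 × 75% = $2,250. Combined base = $103,000 + $55,575 = $158,575.
Net percentage adjustment: +20% −20% +100% +5% = +105%. $158,575 × 2.05 = $325,078.75.
Rounded to the nearest dollar: $325,079.

$325,079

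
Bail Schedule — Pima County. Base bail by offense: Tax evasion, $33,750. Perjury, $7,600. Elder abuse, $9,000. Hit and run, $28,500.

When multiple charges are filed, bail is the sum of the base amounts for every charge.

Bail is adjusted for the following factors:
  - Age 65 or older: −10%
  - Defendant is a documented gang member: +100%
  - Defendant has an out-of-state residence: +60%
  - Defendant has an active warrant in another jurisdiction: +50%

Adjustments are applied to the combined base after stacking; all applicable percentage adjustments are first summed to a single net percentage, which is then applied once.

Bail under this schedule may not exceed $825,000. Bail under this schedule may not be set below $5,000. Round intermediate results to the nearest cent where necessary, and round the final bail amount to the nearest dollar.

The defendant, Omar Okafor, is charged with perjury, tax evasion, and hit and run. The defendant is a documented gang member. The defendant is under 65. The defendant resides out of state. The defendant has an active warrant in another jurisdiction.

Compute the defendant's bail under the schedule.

$216,535

Base amounts from the schedule: perjury $7,600; tax evasion $33,750; hit and run $28,500.
Stacking rule: sum of all bases. $7,600 + $33,750 + $28,500 = $69,850.
Net percentage adjustment: +100% +60% +50% = +210%. $69,850 × 3.1 = $216,535.
$216,535 is within the $825,000 maximum.
$216,535 is at or above the $5,000 minimum.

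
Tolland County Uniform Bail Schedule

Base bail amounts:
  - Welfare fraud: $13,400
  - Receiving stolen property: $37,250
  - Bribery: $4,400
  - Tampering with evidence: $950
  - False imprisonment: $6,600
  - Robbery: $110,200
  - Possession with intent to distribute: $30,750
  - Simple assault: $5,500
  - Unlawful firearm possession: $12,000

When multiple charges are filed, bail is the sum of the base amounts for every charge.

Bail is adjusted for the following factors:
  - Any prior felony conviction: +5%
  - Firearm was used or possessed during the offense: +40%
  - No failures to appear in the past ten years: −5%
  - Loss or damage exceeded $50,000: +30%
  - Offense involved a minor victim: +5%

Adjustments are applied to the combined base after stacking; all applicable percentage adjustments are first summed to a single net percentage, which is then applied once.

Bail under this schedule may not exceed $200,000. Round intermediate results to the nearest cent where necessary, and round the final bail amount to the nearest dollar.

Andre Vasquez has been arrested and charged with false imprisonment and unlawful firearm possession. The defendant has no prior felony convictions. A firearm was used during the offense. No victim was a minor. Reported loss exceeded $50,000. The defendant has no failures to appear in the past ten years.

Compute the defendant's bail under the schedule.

Base amounts from the schedule: false imprisonment $6,600; unlawful firearm possession $12,000.
Stacking rule: sum of all bases. $6,600 + $12,000 = $18,600.
Net percentage adjustment: +40% −5% +30% = +65%. $18,600 × 1.65 = $30,690.
$30,690 is within the $200,000 maximum.

$30,690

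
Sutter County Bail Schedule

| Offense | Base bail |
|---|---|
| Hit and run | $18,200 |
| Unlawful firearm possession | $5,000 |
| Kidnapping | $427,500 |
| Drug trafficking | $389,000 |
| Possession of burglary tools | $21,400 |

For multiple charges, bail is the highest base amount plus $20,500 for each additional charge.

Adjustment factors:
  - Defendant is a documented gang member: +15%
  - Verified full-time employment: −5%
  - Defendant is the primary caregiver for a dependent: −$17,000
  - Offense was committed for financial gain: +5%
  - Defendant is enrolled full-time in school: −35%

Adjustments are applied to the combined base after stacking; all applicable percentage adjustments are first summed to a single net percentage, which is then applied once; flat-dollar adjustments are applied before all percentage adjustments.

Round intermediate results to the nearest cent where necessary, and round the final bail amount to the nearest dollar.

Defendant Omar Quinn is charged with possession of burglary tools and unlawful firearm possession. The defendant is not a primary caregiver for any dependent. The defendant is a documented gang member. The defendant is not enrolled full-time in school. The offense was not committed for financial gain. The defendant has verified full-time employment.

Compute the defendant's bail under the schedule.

$46,090

Base amounts from the schedule: possession of burglary tools $21,400; unlawful firearm possession $5,000.
Stacking rule: highest base plus $20,500 per additional charge. Highest is possession of burglary tools at $21,400; 1 additional charge → +$20,500. Combined base = $41,900.
Net percentage adjustment: +15% −5% = +10%. $41,900 × 1.1 = $46,090.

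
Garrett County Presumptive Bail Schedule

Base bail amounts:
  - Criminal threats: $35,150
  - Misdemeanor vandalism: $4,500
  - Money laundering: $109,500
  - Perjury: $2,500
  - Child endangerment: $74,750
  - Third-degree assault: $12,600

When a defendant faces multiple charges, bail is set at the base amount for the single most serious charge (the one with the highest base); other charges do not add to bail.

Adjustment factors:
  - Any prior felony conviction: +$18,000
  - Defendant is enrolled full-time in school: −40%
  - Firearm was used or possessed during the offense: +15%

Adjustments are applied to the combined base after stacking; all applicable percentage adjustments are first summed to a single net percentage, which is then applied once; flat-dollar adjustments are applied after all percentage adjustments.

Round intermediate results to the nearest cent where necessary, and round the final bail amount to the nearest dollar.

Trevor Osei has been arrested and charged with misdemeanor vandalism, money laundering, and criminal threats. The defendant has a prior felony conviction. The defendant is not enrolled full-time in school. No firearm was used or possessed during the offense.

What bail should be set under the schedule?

Base amounts from the schedule: misdemeanor vandalism $4,500; money laundering $109,500; criminal threats $35,150.
Stacking rule: use the highest base only. Highest is money laundering at $109,500. Combined base = $109,500.
Any prior felony conviction (+$18,000 flat): $109,500 + $18,000 = $127,500.

$127,500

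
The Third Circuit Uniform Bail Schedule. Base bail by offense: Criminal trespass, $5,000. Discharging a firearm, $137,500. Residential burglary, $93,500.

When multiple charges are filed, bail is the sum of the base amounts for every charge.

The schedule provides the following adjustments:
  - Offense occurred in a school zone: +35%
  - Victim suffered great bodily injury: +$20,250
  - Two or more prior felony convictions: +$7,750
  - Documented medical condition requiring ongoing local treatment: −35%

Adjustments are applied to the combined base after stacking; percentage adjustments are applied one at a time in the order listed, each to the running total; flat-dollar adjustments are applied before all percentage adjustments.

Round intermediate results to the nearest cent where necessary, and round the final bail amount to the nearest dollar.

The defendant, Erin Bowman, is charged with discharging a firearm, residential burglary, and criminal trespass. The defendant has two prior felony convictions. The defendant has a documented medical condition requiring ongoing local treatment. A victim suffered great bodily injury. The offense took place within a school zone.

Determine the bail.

Base amounts from the schedule: discharging a firearm $137,500; residential burglary $93,500; criminal trespass $5,000.
Stacking rule: sum of all bases. $137,500 + $93,500 + $5,000 = $236,000.
Victim suffered great bodily injury (+$20,250 flat): $236,000 + $20,250 = $256,250.
Two or more prior felony convictions (+$7,750 flat): $256,250 + $7,750 = $264,000.
Offense occurred in a school zone (+35%): $264,000 × 1.35 = $356,400.
Documented medical condition requiring ongoing local treatment (−35%): $356,400 × 0.65 = $231,660.

$231,660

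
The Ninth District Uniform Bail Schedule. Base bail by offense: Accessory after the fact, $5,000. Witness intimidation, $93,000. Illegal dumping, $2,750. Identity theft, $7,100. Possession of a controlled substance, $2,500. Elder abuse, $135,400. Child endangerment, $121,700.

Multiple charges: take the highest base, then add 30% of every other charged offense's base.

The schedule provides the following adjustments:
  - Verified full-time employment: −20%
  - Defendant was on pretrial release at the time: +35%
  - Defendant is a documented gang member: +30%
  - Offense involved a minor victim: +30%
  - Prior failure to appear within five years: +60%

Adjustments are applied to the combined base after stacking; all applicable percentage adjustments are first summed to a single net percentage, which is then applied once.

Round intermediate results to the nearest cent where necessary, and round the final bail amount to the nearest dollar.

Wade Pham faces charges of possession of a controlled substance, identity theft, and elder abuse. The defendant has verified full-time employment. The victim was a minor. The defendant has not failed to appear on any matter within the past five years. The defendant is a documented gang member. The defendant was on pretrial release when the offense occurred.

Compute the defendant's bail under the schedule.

Base amounts from the schedule: possession of a controlled substance $2,500; identity theft $7,100; elder abuse $135,400.
Stacking rule: highest base plus 30% of each additional charge. Highest is elder abuse at $135,400. Additional: $2,500 × 30% = $750; $7,100 × 30% = $2,130. Combined base = $135,400 + $2,880 = $138,280.
Net percentage adjustment: −20% +35% +30% +30% = +75%. $138,280 × 1.75 = $241,990.

$241,990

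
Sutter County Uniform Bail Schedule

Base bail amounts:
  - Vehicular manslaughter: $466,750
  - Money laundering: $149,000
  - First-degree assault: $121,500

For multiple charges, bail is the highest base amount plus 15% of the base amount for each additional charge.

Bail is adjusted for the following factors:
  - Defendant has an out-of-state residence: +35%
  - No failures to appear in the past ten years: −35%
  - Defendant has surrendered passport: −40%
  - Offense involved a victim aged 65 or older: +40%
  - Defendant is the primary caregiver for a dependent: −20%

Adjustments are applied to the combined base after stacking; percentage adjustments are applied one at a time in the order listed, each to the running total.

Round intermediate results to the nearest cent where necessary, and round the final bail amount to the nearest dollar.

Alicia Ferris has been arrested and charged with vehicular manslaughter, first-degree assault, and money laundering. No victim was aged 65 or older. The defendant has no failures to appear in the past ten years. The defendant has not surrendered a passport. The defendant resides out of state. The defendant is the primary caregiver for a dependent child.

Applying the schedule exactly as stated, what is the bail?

Base amounts from the schedule: vehicular manslaughter $466,750; first-degree assault $121,500; money laundering $149,000.
Stacking rule: highest base plus 15% of each additional charge. Highest is vehicular manslaughter at $466,750. Additional: $121,500 × 15% = $18,225; $149,000 × 15% = $22,350. Combined base = $466,750 + $40,575 = $507,325.
Defendant has an out-of-state residence (+35%): $507,325 × 1.35 = $684,888.75.
No failures to appear in the past ten years (−35%): $684,888.75 × 0.65 = $445,177.69.
Defendant is the primary caregiver for a dependent (−20%): $445,177.69 × 0.8 = $356,142.15.
Rounded to the nearest dollar: $356,142.

$356,142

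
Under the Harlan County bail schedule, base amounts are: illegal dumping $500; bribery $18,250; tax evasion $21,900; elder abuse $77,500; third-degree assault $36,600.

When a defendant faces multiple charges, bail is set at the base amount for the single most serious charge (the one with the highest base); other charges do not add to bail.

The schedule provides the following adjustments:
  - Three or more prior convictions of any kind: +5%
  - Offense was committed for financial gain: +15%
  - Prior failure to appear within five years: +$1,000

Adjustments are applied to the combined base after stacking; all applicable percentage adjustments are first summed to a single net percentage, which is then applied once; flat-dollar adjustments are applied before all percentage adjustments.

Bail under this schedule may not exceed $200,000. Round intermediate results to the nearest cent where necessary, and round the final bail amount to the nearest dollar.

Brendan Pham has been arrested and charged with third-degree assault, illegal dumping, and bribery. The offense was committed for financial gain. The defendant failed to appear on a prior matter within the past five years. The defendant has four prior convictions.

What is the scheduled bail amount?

Base amounts from the schedule: third-degree assault $36,600; illegal dumping $500; bribery $18,250.
Stacking rule: use the highest base only. Highest is third-degree assault at $36,600. Combined base = $36,600.
Prior failure to appear within five years (+$1,000 flat): $36,600 + $1,000 = $37,600.
Net percentage adjustment: +5% +15% = +20%. $37,600 × 1.2 = $45,120.
$45,120 is within the $200,000 maximum.

$45,120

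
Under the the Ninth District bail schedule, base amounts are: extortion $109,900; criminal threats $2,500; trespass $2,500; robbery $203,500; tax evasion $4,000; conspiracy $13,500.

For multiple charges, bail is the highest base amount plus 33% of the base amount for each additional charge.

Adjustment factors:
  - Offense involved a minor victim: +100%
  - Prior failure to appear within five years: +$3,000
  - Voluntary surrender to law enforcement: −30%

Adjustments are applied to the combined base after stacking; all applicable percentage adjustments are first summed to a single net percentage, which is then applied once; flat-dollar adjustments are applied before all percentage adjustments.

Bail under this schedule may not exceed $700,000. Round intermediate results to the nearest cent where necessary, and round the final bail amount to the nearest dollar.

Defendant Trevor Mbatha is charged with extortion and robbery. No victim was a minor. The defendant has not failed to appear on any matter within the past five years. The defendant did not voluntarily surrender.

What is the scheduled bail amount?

$239,767

Base amounts from the schedule: extortion $109,900; robbery $203,500.
Stacking rule: highest base plus 33% of each additional charge. Highest is robbery at $203,500. Additional: $109,900 × 33% = $36,267. Combined base = $203,500 + $36,267 = $239,767.
No adjustment factors apply to this defendant.
$239,767 is within the $700,000 maximum.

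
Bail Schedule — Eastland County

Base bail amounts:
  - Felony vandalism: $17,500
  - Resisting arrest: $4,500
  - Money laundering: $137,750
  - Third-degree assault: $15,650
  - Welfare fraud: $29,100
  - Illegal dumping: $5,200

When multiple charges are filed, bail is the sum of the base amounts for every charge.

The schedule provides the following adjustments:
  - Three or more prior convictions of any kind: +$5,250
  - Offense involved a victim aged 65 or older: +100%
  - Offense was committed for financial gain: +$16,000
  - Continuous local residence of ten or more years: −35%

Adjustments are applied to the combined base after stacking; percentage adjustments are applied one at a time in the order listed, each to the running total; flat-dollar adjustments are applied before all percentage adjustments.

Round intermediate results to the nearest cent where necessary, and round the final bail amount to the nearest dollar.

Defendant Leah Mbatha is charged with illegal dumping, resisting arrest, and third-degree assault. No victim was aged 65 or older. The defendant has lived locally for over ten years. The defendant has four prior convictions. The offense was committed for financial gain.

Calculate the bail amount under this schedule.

Base amounts from the schedule: illegal dumping $5,200; resisting arrest $4,500; third-degree assault $15,650.
Stacking rule: sum of all bases. $5,200 + $4,500 + $15,650 = $25,350.
Three or more prior convictions of any kind (+$5,250 flat): $25,350 + $5,250 = $30,600.
Offense was committed for financial gain (+$16,000 flat): $30,600 + $16,000 = $46,600.
Continuous local residence of ten or more years (−35%): $46,600 × 0.65 = $30,290.

$30,290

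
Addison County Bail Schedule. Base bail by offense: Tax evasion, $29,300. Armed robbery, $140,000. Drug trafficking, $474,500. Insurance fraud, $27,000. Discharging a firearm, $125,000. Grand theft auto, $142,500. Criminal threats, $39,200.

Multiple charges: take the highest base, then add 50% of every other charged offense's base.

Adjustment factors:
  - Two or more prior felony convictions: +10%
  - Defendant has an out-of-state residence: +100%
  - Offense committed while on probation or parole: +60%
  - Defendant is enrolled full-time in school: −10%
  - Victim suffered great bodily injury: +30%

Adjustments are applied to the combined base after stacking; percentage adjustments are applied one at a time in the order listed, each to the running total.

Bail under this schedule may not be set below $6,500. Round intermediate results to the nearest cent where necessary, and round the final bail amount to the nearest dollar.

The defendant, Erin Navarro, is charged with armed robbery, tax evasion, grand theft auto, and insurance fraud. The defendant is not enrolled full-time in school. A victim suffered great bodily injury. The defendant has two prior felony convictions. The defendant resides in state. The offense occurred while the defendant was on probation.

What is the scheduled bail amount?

Base amounts from the schedule: armed robbery $140,000; tax evasion $29,300; grand theft auto $142,500; insurance fraud $27,000.
Stacking rule: highest base plus 50% of each additional charge. Highest is grand theft auto at $142,500. Additional: $140,000 × 50% = $70,000; $29,300 × 50% = $14,650; $27,000 × 50% = $13,500. Combined base = $142,500 + $98,150 = $240,650.
Two or more prior felony convictions (+10%): $240,650 × 1.1 = $264,715.
Offense committed while on probation or parole (+60%): $264,715 × 1.6 = $423,544.
Victim suffered great bodily injury (+30%): $423,544 × 1.3 = $550,607.20.
$550,607.20 is at or above the $6,500 minimum.
Rounded to the nearest dollar: $550,607.

$550,607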